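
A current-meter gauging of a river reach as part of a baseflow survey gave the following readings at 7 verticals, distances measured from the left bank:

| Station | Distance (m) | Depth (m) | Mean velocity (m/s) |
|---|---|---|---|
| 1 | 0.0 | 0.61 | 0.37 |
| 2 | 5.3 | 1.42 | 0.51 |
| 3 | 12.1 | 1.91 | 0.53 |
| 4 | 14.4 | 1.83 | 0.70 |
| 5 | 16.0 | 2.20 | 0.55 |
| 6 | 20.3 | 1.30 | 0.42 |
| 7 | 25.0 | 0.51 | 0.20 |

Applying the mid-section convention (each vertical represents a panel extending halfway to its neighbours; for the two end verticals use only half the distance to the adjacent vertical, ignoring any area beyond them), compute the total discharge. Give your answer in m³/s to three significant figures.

18.3 m³/s

w_1 = (5.3 − 0.0)/2 = 2.65 m; q_1 = 0.37 × 0.61 × 2.65 = 0.5981 m³/s
w_2 = (12.1 − 0.0)/2 = 6.05 m; q_2 = 0.51 × 1.42 × 6.05 = 4.381 m³/s
w_3 = (14.4 − 5.3)/2 = 4.55 m; q_3 = 0.53 × 1.91 × 4.55 = 4.606 m³/s
w_4 = (16.0 − 12.1)/2 = 1.95 m; q_4 = 0.70 × 1.83 × 1.95 = 2.498 m³/s
w_5 = (20.3 − 14.4)/2 = 2.95 m; q_5 = 0.55 × 2.20 × 2.95 = 3.570 m³/s
w_6 = (25.0 − 16.0)/2 = 4.5 m; q_6 = 0.42 × 1.30 × 4.5 = 2.457 m³/s
w_7 = (25.0 − 20.3)/2 = 2.35 m; q_7 = 0.20 × 0.51 × 2.35 = 0.2397 m³/s
Q = Σ qᵢ = 18.35 m³/s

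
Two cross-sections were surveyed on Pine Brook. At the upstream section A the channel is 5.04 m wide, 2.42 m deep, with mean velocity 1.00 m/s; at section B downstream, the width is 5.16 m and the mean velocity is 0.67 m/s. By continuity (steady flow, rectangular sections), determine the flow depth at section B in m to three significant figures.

Q = A₁V₁ = (5.04×2.42) × 1.00 = 12.20 m³/s
d₂ = Q/(b₂ V₂) = 12.20/(5.16×0.67) = 3.528 m

3.53 m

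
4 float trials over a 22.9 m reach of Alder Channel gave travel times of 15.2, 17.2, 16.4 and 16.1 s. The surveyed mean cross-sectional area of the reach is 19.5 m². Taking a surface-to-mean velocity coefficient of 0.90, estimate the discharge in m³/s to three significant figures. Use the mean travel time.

24.8 m³/s

t̄ = (15.2 + 17.2 + 16.4 + 16.1) / 4 = 16.225 s
v_surface = L / t̄ = 22.9 / 16.225 = 1.411 m/s
v_mean = 0.90 × 1.411 = 1.270 m/s
Q = A × v_mean = 19.5 × 1.270 = 24.77 m³/s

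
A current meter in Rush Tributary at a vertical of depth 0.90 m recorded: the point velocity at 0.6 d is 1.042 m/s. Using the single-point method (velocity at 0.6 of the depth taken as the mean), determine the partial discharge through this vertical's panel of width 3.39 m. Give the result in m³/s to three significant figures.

3.18 m³/s

v̄ = v₀.₆ = 1.042 m/s
q = v̄ × d × w = 1.042 × 0.90 × 3.39 = 3.179 m³/s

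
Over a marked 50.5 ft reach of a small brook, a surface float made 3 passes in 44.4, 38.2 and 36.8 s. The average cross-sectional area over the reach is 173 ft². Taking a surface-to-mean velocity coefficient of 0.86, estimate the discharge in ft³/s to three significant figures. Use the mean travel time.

t̄ = (44.4 + 38.2 + 36.8) / 3 = 39.8 s
v_surface = L / t̄ = 50.5 / 39.8 = 1.269 ft/s
v_mean = 0.86 × 1.269 = 1.091 ft/s
Q = A × v_mean = 173 × 1.091 = 188.8 ft³/s

189 ft³/s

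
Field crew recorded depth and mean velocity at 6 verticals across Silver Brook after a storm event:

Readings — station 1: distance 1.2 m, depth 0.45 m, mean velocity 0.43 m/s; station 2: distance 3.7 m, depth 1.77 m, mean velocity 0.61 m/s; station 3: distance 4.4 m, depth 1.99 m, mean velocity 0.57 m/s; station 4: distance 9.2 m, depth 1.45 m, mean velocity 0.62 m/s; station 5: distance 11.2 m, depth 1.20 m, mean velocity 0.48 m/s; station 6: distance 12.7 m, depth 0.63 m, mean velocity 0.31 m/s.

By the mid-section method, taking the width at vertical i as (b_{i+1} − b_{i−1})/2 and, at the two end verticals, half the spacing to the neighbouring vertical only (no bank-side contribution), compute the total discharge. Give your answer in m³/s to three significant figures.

w_1 = (3.7 − 1.2)/2 = 1.25 m; q_1 = 0.43 × 0.45 × 1.25 = 0.2419 m³/s
w_2 = (4.4 − 1.2)/2 = 1.6 m; q_2 = 0.61 × 1.77 × 1.6 = 1.728 m³/s
w_3 = (9.2 − 3.7)/2 = 2.75 m; q_3 = 0.57 × 1.99 × 2.75 = 3.119 m³/s
w_4 = (11.2 − 4.4)/2 = 3.4 m; q_4 = 0.62 × 1.45 × 3.4 = 3.057 m³/s
w_5 = (12.7 − 9.2)/2 = 1.75 m; q_5 = 0.48 × 1.20 × 1.75 = 1.008 m³/s
w_6 = (12.7 − 11.2)/2 = 0.75 m; q_6 = 0.31 × 0.63 × 0.75 = 0.1465 m³/s
Q = Σ qᵢ = 9.300 m³/s

9.30 m³/s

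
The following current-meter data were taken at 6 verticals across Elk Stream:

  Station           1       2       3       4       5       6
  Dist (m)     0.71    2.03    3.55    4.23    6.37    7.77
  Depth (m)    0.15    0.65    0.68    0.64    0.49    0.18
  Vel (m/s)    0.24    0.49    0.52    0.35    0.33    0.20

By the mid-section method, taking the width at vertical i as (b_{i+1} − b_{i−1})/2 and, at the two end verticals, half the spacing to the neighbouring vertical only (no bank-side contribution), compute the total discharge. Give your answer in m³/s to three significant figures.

1.49 m³/s

w_1 = (2.03 − 0.71)/2 = 0.66 m; q_1 = 0.24 × 0.15 × 0.66 = 0.02376 m³/s
w_2 = (3.55 − 0.71)/2 = 1.42 m; q_2 = 0.49 × 0.65 × 1.42 = 0.4523 m³/s
w_3 = (4.23 − 2.03)/2 = 1.1 m; q_3 = 0.52 × 0.68 × 1.1 = 0.3890 m³/s
w_4 = (6.37 − 3.55)/2 = 1.41 m; q_4 = 0.35 × 0.64 × 1.41 = 0.3158 m³/s
w_5 = (7.77 − 4.23)/2 = 1.77 m; q_5 = 0.33 × 0.49 × 1.77 = 0.2862 m³/s
w_6 = (7.77 − 6.37)/2 = 0.7 m; q_6 = 0.20 × 0.18 × 0.7 = 0.02520 m³/s
Q = Σ qᵢ = 1.492 m³/s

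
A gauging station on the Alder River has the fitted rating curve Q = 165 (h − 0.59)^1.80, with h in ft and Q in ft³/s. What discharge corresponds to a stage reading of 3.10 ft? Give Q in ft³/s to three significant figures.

Q = 165 × (3.10 − 0.59)^1.80 = 165 × 2.51^1.80 = 864.8 ft³/s

865 ft³/s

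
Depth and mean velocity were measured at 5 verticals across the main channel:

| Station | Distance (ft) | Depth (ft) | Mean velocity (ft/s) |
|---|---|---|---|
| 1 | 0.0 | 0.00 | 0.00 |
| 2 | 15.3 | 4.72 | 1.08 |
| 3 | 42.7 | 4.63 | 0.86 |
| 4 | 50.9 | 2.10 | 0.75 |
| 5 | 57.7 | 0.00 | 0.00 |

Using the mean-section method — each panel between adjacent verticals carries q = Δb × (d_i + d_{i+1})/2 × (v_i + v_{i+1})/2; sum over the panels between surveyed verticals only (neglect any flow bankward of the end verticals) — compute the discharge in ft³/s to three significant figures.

Panel 1-2: Δb = 15.3 ft, d̄ = (0.00+4.72)/2 = 2.36, v̄ = (0.00+1.08)/2 = 0.54 → q = 15.3×2.36×0.54 = 19.50 ft³/s
Panel 2-3: Δb = 27.4 ft, d̄ = (4.72+4.63)/2 = 4.675, v̄ = (1.08+0.86)/2 = 0.97 → q = 27.4×4.675×0.97 = 124.3 ft³/s
Panel 3-4: Δb = 8.2 ft, d̄ = (4.63+2.10)/2 = 3.365, v̄ = (0.86+0.75)/2 = 0.805 → q = 8.2×3.365×0.805 = 22.21 ft³/s
Panel 4-5: Δb = 6.8 ft, d̄ = (2.10+0.00)/2 = 1.05, v̄ = (0.75+0.00)/2 = 0.375 → q = 6.8×1.05×0.375 = 2.678 ft³/s
Q = Σ q = 168.6 ft³/s

169 ft³/s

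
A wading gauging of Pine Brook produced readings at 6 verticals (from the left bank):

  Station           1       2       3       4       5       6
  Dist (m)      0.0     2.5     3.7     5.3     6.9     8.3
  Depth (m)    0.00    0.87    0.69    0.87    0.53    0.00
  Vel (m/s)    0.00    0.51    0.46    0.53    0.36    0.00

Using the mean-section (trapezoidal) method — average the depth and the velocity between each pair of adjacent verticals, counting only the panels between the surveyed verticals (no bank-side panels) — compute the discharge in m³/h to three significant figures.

Panel 1-2: Δb = 2.5 m, d̄ = (0.00+0.87)/2 = 0.435, v̄ = (0.00+0.51)/2 = 0.255 → q = 2.5×0.435×0.255 = 0.2773 m³/s
Panel 2-3: Δb = 1.2 m, d̄ = (0.87+0.69)/2 = 0.78, v̄ = (0.51+0.46)/2 = 0.485 → q = 1.2×0.78×0.485 = 0.4540 m³/s
Panel 3-4: Δb = 1.6 m, d̄ = (0.69+0.87)/2 = 0.78, v̄ = (0.46+0.53)/2 = 0.495 → q = 1.6×0.78×0.495 = 0.6178 m³/s
Panel 4-5: Δb = 1.6 m, d̄ = (0.87+0.53)/2 = 0.7, v̄ = (0.53+0.36)/2 = 0.445 → q = 1.6×0.7×0.445 = 0.4984 m³/s
Panel 5-6: Δb = 1.4 m, d̄ = (0.53+0.00)/2 = 0.265, v̄ = (0.36+0.00)/2 = 0.18 → q = 1.4×0.265×0.18 = 0.06678 m³/s
Q = Σ q = 1.914 m³/s
= 1.914 × 3600 = 6891 m³/h

6890 m³/h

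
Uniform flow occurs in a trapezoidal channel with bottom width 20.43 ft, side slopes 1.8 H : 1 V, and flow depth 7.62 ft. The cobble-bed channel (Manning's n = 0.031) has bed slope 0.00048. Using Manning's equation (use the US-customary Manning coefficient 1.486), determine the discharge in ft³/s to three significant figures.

A = (b + z·y)·y = (20.43 + 1.8×7.62)×7.62 = 260.2 ft²
P = b + 2y√(1+z²) = 20.43 + 2×7.62×√(1+1.8²) = 51.81 ft
R = A/P = 260.2/51.81 = 5.022 ft
Q = (1.486/n)·A·R^(2/3)·S^(1/2) = (1.486/0.031) × 260.2 × 5.022^(2/3) × 0.00048^(1/2) = 801.3 ft³/s

801 ft³/s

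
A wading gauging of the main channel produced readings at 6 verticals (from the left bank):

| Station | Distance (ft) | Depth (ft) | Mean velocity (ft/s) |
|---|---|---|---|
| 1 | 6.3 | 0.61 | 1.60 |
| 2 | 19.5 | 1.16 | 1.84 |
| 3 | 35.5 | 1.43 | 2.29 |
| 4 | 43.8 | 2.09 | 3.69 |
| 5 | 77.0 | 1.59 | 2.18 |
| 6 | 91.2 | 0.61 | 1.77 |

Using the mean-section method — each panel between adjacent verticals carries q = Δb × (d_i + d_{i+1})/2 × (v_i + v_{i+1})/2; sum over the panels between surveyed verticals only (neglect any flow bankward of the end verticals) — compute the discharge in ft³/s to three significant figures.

317 ft³/s

Panel 1-2: Δb = 13.2 ft, d̄ = (0.61+1.16)/2 = 0.885, v̄ = (1.60+1.84)/2 = 1.72 → q = 13.2×0.885×1.72 = 20.09 ft³/s
Panel 2-3: Δb = 16 ft, d̄ = (1.16+1.43)/2 = 1.295, v̄ = (1.84+2.29)/2 = 2.065 → q = 16×1.295×2.065 = 42.79 ft³/s
Panel 3-4: Δb = 8.3 ft, d̄ = (1.43+2.09)/2 = 1.76, v̄ = (2.29+3.69)/2 = 2.99 → q = 8.3×1.76×2.99 = 43.68 ft³/s
Panel 4-5: Δb = 33.2 ft, d̄ = (2.09+1.59)/2 = 1.84, v̄ = (3.69+2.18)/2 = 2.935 → q = 33.2×1.84×2.935 = 179.3 ft³/s
Panel 5-6: Δb = 14.2 ft, d̄ = (1.59+0.61)/2 = 1.1, v̄ = (2.18+1.77)/2 = 1.975 → q = 14.2×1.1×1.975 = 30.85 ft³/s
Q = Σ q = 316.7 ft³/s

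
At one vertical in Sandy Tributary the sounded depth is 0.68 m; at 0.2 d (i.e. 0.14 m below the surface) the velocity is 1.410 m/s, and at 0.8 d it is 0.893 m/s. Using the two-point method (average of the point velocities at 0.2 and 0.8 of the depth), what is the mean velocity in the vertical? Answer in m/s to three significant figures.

1.15 m/s

v̄ = (1.410 + 0.893) / 2 = 1.152 m/s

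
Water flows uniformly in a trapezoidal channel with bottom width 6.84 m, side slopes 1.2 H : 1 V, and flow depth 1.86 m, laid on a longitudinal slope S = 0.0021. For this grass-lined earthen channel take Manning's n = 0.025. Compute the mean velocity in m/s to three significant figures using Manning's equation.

2.22 m/s

A = (b + z·y)·y = (6.84 + 1.2×1.86)×1.86 = 16.87 m²
P = b + 2y√(1+z²) = 6.84 + 2×1.86×√(1+1.2²) = 12.65 m
R = A/P = 16.87/12.65 = 1.334 m
Q = (1/n)·A·R^(2/3)·S^(1/2) = (1/0.025) × 16.87 × 1.334^(2/3) × 0.0021^(1/2) = 37.48 m³/s
V = Q/A = 37.48/16.87 = 2.221 m/s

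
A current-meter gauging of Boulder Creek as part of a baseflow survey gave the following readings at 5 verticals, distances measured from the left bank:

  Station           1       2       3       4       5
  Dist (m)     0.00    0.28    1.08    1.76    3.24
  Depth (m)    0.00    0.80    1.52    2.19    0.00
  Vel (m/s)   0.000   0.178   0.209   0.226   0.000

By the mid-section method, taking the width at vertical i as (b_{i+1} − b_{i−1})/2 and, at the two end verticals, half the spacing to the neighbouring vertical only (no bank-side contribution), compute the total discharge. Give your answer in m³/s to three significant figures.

0.847 m³/s

w_2 = (1.08 − 0.00)/2 = 0.54 m; q_2 = 0.178 × 0.80 × 0.54 = 0.07690 m³/s
w_3 = (1.76 − 0.28)/2 = 0.74 m; q_3 = 0.209 × 1.52 × 0.74 = 0.2351 m³/s
w_4 = (3.24 − 1.08)/2 = 1.08 m; q_4 = 0.226 × 2.19 × 1.08 = 0.5345 m³/s
Stations 1, 5 contribute zero (depth or velocity is 0).
Q = Σ qᵢ = 0.8465 m³/s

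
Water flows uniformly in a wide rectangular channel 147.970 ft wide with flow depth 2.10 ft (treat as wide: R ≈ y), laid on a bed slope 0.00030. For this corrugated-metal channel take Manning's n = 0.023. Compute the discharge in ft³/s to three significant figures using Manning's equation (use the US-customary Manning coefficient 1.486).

A = b·y = 147.970 × 2.10 = 310.7 ft²
Wide channel: R ≈ y = 2.10 ft
Q = (1.486/n)·A·R^(2/3)·S^(1/2) = (1.486/0.023) × 310.7 × 2.100^(2/3) × 0.00030^(1/2) = 570.2 ft³/s

570 ft³/s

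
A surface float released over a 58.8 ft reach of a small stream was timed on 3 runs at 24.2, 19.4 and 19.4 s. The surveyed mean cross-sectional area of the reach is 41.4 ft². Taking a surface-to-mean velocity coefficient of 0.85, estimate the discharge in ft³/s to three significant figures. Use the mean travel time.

98.5 ft³/s

t̄ = (24.2 + 19.4 + 19.4) / 3 = 21 s
v_surface = L / t̄ = 58.8 / 21 = 2.800 ft/s
v_mean = 0.85 × 2.800 = 2.380 ft/s
Q = A × v_mean = 41.4 × 2.380 = 98.53 ft³/s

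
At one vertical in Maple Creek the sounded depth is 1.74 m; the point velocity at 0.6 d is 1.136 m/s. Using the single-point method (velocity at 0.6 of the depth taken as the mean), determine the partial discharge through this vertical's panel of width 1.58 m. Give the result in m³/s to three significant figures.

v̄ = v₀.₆ = 1.136 m/s
q = v̄ × d × w = 1.136 × 1.74 × 1.58 = 3.123 m³/s

3.12 m³/s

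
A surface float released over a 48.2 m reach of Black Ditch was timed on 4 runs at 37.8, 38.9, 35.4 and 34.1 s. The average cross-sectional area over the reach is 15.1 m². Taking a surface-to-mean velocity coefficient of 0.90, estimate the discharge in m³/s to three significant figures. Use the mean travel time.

17.9 m³/s

t̄ = (37.8 + 38.9 + 35.4 + 34.1) / 4 = 36.55 s
v_surface = L / t̄ = 48.2 / 36.55 = 1.319 m/s
v_mean = 0.90 × 1.319 = 1.187 m/s
Q = A × v_mean = 15.1 × 1.187 = 17.92 m³/s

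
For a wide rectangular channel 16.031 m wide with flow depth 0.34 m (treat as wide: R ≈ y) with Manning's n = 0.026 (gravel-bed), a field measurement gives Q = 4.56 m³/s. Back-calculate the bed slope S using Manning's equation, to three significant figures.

0.00199

A = b·y = 16.031 × 0.34 = 5.451 m²
Wide channel: R ≈ y = 0.34 m
S = (Q·n / (1·A·R^(2/3)))² = (4.56×0.026 / (1×5.451×0.4871))² = 0.001994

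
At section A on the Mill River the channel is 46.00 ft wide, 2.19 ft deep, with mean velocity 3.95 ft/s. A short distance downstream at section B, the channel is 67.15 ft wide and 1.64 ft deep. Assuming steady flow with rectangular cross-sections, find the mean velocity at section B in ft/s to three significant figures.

Q = A₁V₁ = (46.00×2.19) × 3.95 = 397.9 ft³/s
A₂ = 67.15 × 1.64 = 110.1 ft²
V₂ = Q/A₂ = 397.9/110.1 = 3.613 ft/s

3.61 ft/s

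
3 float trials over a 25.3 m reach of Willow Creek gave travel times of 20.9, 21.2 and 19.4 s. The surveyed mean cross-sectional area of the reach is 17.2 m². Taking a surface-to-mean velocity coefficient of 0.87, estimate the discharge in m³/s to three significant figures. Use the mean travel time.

t̄ = (20.9 + 21.2 + 19.4) / 3 = 20.5 s
v_surface = L / t̄ = 25.3 / 20.5 = 1.234 m/s
v_mean = 0.87 × 1.234 = 1.074 m/s
Q = A × v_mean = 17.2 × 1.074 = 18.47 m³/s

18.5 m³/s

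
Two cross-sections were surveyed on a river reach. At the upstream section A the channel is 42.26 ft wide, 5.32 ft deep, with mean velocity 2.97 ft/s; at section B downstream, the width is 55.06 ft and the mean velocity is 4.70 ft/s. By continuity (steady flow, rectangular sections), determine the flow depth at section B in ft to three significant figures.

2.58 ft

Q = A₁V₁ = (42.26×5.32) × 2.97 = 667.7 ft³/s
d₂ = Q/(b₂ V₂) = 667.7/(55.06×4.70) = 2.580 ft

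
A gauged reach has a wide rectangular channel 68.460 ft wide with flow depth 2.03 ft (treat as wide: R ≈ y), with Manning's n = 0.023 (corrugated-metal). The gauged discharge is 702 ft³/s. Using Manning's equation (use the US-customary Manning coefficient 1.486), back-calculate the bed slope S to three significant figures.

A = b·y = 68.460 × 2.03 = 139.0 ft²
Wide channel: R ≈ y = 2.03 ft
S = (Q·n / (1.486·A·R^(2/3)))² = (702×0.023 / (1.486×139.0×1.603))² = 0.002378

0.00238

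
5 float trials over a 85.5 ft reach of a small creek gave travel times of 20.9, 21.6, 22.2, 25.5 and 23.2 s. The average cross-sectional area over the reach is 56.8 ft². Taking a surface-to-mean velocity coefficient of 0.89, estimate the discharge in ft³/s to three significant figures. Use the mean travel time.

191 ft³/s

t̄ = (20.9 + 21.6 + 22.2 + 25.5 + 23.2) / 5 = 22.68 s
v_surface = L / t̄ = 85.5 / 22.68 = 3.770 ft/s
v_mean = 0.89 × 3.770 = 3.355 ft/s
Q = A × v_mean = 56.8 × 3.355 = 190.6 ft³/s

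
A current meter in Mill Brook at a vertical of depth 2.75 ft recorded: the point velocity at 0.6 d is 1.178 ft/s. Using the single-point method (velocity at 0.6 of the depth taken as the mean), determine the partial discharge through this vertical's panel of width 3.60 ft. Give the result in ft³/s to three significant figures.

v̄ = v₀.₆ = 1.178 ft/s
q = v̄ × d × w = 1.178 × 2.75 × 3.60 = 11.66 ft³/s

11.7 ft³/s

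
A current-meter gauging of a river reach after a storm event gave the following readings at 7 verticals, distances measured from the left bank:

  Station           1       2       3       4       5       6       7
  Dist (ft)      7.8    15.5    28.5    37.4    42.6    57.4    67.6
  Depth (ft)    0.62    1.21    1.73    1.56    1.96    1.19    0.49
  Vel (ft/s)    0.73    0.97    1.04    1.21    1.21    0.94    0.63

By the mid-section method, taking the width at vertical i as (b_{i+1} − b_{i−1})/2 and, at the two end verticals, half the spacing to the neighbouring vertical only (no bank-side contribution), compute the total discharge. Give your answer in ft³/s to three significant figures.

86.2 ft³/s

w_1 = (15.5 − 7.8)/2 = 3.85 ft; q_1 = 0.73 × 0.62 × 3.85 = 1.743 ft³/s
w_2 = (28.5 − 7.8)/2 = 10.35 ft; q_2 = 0.97 × 1.21 × 10.35 = 12.15 ft³/s
w_3 = (37.4 − 15.5)/2 = 10.95 ft; q_3 = 1.04 × 1.73 × 10.95 = 19.70 ft³/s
w_4 = (42.6 − 28.5)/2 = 7.05 ft; q_4 = 1.21 × 1.56 × 7.05 = 13.31 ft³/s
w_5 = (57.4 − 37.4)/2 = 10 ft; q_5 = 1.21 × 1.96 × 10 = 23.72 ft³/s
w_6 = (67.6 − 42.6)/2 = 12.5 ft; q_6 = 0.94 × 1.19 × 12.5 = 13.98 ft³/s
w_7 = (67.6 − 57.4)/2 = 5.1 ft; q_7 = 0.63 × 0.49 × 5.1 = 1.574 ft³/s
Q = Σ qᵢ = 86.17 ft³/s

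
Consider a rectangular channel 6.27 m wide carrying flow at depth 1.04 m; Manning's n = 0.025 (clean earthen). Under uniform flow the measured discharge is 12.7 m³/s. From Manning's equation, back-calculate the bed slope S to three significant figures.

A = b·y = 6.27 × 1.04 = 6.521 m²
P = b + 2y = 6.27 + 2×1.04 = 8.350 m
R = A/P = 6.521/8.350 = 0.7809 m
S = (Q·n / (1·A·R^(2/3)))² = (12.7×0.025 / (1×6.521×0.8480))² = 0.003297

0.00330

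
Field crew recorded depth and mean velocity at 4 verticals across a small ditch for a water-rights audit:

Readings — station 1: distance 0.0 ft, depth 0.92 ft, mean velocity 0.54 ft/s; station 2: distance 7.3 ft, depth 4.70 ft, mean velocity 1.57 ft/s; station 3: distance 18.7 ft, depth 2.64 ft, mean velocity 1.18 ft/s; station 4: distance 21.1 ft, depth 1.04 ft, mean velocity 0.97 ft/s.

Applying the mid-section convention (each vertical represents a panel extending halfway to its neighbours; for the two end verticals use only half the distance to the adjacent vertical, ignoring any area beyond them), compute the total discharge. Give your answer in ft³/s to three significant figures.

w_1 = (7.3 − 0.0)/2 = 3.65 ft; q_1 = 0.54 × 0.92 × 3.65 = 1.813 ft³/s
w_2 = (18.7 − 0.0)/2 = 9.35 ft; q_2 = 1.57 × 4.70 × 9.35 = 68.99 ft³/s
w_3 = (21.1 − 7.3)/2 = 6.9 ft; q_3 = 1.18 × 2.64 × 6.9 = 21.49 ft³/s
w_4 = (21.1 − 18.7)/2 = 1.2 ft; q_4 = 0.97 × 1.04 × 1.2 = 1.211 ft³/s
Q = Σ qᵢ = 93.51 ft³/s

93.5 ft³/s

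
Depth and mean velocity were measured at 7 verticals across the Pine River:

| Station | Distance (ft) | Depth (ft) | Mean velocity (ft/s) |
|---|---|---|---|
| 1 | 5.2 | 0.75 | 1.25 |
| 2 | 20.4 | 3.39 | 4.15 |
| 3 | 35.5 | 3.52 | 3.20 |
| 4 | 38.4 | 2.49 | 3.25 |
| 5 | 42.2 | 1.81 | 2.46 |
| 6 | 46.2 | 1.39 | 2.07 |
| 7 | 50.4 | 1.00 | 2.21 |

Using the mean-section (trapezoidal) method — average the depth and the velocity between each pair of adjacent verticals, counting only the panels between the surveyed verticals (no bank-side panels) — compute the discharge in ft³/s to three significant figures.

353 ft³/s

Panel 1-2: Δb = 15.2 ft, d̄ = (0.75+3.39)/2 = 2.07, v̄ = (1.25+4.15)/2 = 2.7 → q = 15.2×2.07×2.7 = 84.95 ft³/s
Panel 2-3: Δb = 15.1 ft, d̄ = (3.39+3.52)/2 = 3.455, v̄ = (4.15+3.20)/2 = 3.675 → q = 15.1×3.455×3.675 = 191.7 ft³/s
Panel 3-4: Δb = 2.9 ft, d̄ = (3.52+2.49)/2 = 3.005, v̄ = (3.20+3.25)/2 = 3.225 → q = 2.9×3.005×3.225 = 28.10 ft³/s
Panel 4-5: Δb = 3.8 ft, d̄ = (2.49+1.81)/2 = 2.15, v̄ = (3.25+2.46)/2 = 2.855 → q = 3.8×2.15×2.855 = 23.33 ft³/s
Panel 5-6: Δb = 4 ft, d̄ = (1.81+1.39)/2 = 1.6, v̄ = (2.46+2.07)/2 = 2.265 → q = 4×1.6×2.265 = 14.50 ft³/s
Panel 6-7: Δb = 4.2 ft, d̄ = (1.39+1.00)/2 = 1.195, v̄ = (2.07+2.21)/2 = 2.14 → q = 4.2×1.195×2.14 = 10.74 ft³/s
Q = Σ q = 353.3 ft³/s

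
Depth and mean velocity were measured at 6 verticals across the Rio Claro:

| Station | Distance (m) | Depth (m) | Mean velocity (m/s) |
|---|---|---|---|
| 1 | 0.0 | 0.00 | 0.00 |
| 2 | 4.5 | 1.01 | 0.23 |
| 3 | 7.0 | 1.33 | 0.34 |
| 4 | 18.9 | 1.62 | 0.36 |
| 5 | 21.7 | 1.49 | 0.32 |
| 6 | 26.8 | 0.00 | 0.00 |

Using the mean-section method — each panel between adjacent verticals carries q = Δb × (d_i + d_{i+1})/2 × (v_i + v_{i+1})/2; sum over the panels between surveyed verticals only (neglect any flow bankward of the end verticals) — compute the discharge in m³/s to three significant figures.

Panel 1-2: Δb = 4.5 m, d̄ = (0.00+1.01)/2 = 0.505, v̄ = (0.00+0.23)/2 = 0.115 → q = 4.5×0.505×0.115 = 0.2613 m³/s
Panel 2-3: Δb = 2.5 m, d̄ = (1.01+1.33)/2 = 1.17, v̄ = (0.23+0.34)/2 = 0.285 → q = 2.5×1.17×0.285 = 0.8336 m³/s
Panel 3-4: Δb = 11.9 m, d̄ = (1.33+1.62)/2 = 1.475, v̄ = (0.34+0.36)/2 = 0.35 → q = 11.9×1.475×0.35 = 6.143 m³/s
Panel 4-5: Δb = 2.8 m, d̄ = (1.62+1.49)/2 = 1.555, v̄ = (0.36+0.32)/2 = 0.34 → q = 2.8×1.555×0.34 = 1.480 m³/s
Panel 5-6: Δb = 5.1 m, d̄ = (1.49+0.00)/2 = 0.745, v̄ = (0.32+0.00)/2 = 0.16 → q = 5.1×0.745×0.16 = 0.6079 m³/s
Q = Σ q = 9.327 m³/s

9.33 m³/s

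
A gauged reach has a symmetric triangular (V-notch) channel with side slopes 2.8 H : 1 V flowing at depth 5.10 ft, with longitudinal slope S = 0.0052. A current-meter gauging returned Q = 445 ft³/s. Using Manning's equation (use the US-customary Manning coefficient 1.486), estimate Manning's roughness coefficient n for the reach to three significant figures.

0.0314

A = z·y² = 2.8×5.10² = 72.83 ft²
P = 2y√(1+z²) = 2×5.10×√(1+2.8²) = 30.33 ft
R = A/P = 72.83/30.33 = 2.401 ft
n = (1.486/Q)·A·R^(2/3)·S^(1/2) = (1.486/445) × 72.83 × 1.793 × 0.07211 = 0.03145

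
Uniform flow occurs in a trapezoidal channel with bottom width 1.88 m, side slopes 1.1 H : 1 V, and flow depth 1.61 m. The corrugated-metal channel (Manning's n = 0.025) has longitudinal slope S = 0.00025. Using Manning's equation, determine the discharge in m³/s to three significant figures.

A = (b + z·y)·y = (1.88 + 1.1×1.61)×1.61 = 5.878 m²
P = b + 2y√(1+z²) = 1.88 + 2×1.61×√(1+1.1²) = 6.667 m
R = A/P = 5.878/6.667 = 0.8817 m
Q = (1/n)·A·R^(2/3)·S^(1/2) = (1/0.025) × 5.878 × 0.8817^(2/3) × 0.00025^(1/2) = 3.418 m³/s

3.42 m³/s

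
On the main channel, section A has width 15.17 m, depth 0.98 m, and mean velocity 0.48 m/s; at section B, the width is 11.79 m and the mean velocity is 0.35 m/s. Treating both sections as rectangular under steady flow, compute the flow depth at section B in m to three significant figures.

1.73 m

Q = A₁V₁ = (15.17×0.98) × 0.48 = 7.136 m³/s
d₂ = Q/(b₂ V₂) = 7.136/(11.79×0.35) = 1.729 m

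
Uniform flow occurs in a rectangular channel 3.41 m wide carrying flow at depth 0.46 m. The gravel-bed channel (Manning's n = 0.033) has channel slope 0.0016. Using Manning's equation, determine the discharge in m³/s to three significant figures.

0.966 m³/s

A = b·y = 3.41 × 0.46 = 1.569 m²
P = b + 2y = 3.41 + 2×0.46 = 4.330 m
R = A/P = 1.569/4.330 = 0.3623 m
Q = (1/n)·A·R^(2/3)·S^(1/2) = (1/0.033) × 1.569 × 0.3623^(2/3) × 0.0016^(1/2) = 0.9662 m³/s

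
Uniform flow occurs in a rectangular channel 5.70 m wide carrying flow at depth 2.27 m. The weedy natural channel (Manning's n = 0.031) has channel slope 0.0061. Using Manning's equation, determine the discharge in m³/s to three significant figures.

38.1 m³/s

A = b·y = 5.70 × 2.27 = 12.94 m²
P = b + 2y = 5.70 + 2×2.27 = 10.24 m
R = A/P = 12.94/10.24 = 1.264 m
Q = (1/n)·A·R^(2/3)·S^(1/2) = (1/0.031) × 12.94 × 1.264^(2/3) × 0.0061^(1/2) = 38.10 m³/s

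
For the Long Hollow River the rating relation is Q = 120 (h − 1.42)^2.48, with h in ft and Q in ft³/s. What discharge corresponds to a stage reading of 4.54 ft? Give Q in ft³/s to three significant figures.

2020 ft³/s

Q = 120 × (4.54 − 1.42)^2.48 = 120 × 3.12^2.48 = 2017 ft³/s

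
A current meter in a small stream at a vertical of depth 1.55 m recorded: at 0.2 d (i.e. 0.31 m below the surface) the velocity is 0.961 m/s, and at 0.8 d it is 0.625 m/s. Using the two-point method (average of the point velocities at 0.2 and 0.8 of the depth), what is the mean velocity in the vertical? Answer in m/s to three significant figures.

v̄ = (0.961 + 0.625) / 2 = 0.7930 m/s

0.793 m/s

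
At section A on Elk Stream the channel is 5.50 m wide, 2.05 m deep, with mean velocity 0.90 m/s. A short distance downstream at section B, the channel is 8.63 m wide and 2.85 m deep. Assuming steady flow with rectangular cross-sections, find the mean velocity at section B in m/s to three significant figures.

Q = A₁V₁ = (5.50×2.05) × 0.90 = 10.15 m³/s
A₂ = 8.63 × 2.85 = 24.60 m²
V₂ = Q/A₂ = 10.15/24.60 = 0.4126 m/s

0.413 m/s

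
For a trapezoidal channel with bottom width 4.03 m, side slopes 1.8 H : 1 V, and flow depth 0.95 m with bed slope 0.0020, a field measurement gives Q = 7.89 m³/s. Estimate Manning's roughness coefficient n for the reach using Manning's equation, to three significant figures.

A = (b + z·y)·y = (4.03 + 1.8×0.95)×0.95 = 5.453 m²
P = b + 2y√(1+z²) = 4.03 + 2×0.95×√(1+1.8²) = 7.942 m
R = A/P = 5.453/7.942 = 0.6866 m
n = (1/Q)·A·R^(2/3)·S^(1/2) = (1/7.89) × 5.453 × 0.7783 × 0.04472 = 0.02405

0.0241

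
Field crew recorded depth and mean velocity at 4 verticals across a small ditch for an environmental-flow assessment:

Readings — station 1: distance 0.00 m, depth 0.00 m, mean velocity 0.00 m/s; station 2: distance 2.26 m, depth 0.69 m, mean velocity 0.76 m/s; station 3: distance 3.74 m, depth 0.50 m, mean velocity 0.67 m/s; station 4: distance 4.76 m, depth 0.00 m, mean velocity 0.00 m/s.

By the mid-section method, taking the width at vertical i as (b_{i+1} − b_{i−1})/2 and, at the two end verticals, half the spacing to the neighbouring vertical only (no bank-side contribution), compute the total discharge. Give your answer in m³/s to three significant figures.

1.40 m³/s

w_2 = (3.74 − 0.00)/2 = 1.87 m; q_2 = 0.76 × 0.69 × 1.87 = 0.9806 m³/s
w_3 = (4.76 − 2.26)/2 = 1.25 m; q_3 = 0.67 × 0.50 × 1.25 = 0.4188 m³/s
Stations 1, 4 contribute zero (depth or velocity is 0).
Q = Σ qᵢ = 1.399 m³/s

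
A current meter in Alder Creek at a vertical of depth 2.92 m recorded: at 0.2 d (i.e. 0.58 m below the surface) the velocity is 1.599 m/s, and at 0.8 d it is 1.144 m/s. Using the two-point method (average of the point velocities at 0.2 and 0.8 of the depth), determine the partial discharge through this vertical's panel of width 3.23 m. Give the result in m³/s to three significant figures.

12.9 m³/s

v̄ = (1.599 + 1.144) / 2 = 1.372 m/s
q = v̄ × d × w = 1.372 × 2.92 × 3.23 = 12.94 m³/s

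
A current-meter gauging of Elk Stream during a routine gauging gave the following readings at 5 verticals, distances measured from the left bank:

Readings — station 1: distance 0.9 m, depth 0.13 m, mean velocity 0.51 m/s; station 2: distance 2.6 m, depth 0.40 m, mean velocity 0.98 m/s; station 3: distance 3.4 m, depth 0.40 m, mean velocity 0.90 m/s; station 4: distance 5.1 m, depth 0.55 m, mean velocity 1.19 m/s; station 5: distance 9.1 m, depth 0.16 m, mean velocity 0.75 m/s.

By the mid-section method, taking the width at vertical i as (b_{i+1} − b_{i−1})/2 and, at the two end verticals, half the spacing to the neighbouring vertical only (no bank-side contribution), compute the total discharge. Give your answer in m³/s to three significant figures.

3.10 m³/s

w_1 = (2.6 − 0.9)/2 = 0.85 m; q_1 = 0.51 × 0.13 × 0.85 = 0.05636 m³/s
w_2 = (3.4 − 0.9)/2 = 1.25 m; q_2 = 0.98 × 0.40 × 1.25 = 0.4900 m³/s
w_3 = (5.1 − 2.6)/2 = 1.25 m; q_3 = 0.90 × 0.40 × 1.25 = 0.4500 m³/s
w_4 = (9.1 − 3.4)/2 = 2.85 m; q_4 = 1.19 × 0.55 × 2.85 = 1.865 m³/s
w_5 = (9.1 − 5.1)/2 = 2 m; q_5 = 0.75 × 0.16 × 2 = 0.2400 m³/s
Q = Σ qᵢ = 3.102 m³/s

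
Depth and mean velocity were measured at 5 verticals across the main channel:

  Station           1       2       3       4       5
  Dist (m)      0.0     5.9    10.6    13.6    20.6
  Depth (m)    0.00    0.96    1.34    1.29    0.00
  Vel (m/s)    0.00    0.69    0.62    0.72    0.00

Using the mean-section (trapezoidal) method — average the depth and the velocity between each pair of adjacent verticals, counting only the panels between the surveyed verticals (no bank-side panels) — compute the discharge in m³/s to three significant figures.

Panel 1-2: Δb = 5.9 m, d̄ = (0.00+0.96)/2 = 0.48, v̄ = (0.00+0.69)/2 = 0.345 → q = 5.9×0.48×0.345 = 0.9770 m³/s
Panel 2-3: Δb = 4.7 m, d̄ = (0.96+1.34)/2 = 1.15, v̄ = (0.69+0.62)/2 = 0.655 → q = 4.7×1.15×0.655 = 3.540 m³/s
Panel 3-4: Δb = 3 m, d̄ = (1.34+1.29)/2 = 1.315, v̄ = (0.62+0.72)/2 = 0.67 → q = 3×1.315×0.67 = 2.643 m³/s
Panel 4-5: Δb = 7 m, d̄ = (1.29+0.00)/2 = 0.645, v̄ = (0.72+0.00)/2 = 0.36 → q = 7×0.645×0.36 = 1.625 m³/s
Q = Σ q = 8.786 m³/s

8.79 m³/s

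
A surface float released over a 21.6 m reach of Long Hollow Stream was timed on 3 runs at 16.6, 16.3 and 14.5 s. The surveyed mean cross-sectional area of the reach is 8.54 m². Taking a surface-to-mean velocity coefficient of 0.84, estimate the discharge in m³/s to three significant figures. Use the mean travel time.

t̄ = (16.6 + 16.3 + 14.5) / 3 = 15.8 s
v_surface = L / t̄ = 21.6 / 15.8 = 1.367 m/s
v_mean = 0.84 × 1.367 = 1.148 m/s
Q = A × v_mean = 8.54 × 1.148 = 9.807 m³/s

9.81 m³/s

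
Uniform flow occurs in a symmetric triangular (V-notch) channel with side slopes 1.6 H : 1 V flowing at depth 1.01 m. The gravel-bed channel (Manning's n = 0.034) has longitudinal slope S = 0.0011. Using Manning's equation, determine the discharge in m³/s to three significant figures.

0.905 m³/s

A = z·y² = 1.6×1.01² = 1.632 m²
P = 2y√(1+z²) = 2×1.01×√(1+1.6²) = 3.811 m
R = A/P = 1.632/3.811 = 0.4282 m
Q = (1/n)·A·R^(2/3)·S^(1/2) = (1/0.034) × 1.632 × 0.4282^(2/3) × 0.0011^(1/2) = 0.9046 m³/s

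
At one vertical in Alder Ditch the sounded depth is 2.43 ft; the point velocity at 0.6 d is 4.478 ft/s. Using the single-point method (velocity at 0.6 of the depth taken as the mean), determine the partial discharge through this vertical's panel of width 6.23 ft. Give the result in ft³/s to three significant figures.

67.8 ft³/s

v̄ = v₀.₆ = 4.478 ft/s
q = v̄ × d × w = 4.478 × 2.43 × 6.23 = 67.79 ft³/s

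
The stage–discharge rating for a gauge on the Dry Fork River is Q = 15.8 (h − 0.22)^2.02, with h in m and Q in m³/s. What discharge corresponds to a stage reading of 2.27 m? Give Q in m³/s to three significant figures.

67.4 m³/s

Q = 15.8 × (2.27 − 0.22)^2.02 = 15.8 × 2.05^2.02 = 67.36 m³/s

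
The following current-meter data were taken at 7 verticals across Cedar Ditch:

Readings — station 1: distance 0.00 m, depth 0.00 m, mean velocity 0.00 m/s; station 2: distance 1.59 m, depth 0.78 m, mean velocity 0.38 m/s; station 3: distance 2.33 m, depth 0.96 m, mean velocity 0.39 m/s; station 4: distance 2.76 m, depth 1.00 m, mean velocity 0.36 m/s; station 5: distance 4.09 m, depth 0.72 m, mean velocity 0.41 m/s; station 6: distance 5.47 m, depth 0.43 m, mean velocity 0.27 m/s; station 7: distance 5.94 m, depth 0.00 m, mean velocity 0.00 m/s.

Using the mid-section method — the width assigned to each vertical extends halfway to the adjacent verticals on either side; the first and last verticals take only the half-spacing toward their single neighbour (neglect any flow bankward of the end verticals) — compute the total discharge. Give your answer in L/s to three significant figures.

w_2 = (2.33 − 0.00)/2 = 1.165 m; q_2 = 0.38 × 0.78 × 1.165 = 0.3453 m³/s
w_3 = (2.76 − 1.59)/2 = 0.585 m; q_3 = 0.39 × 0.96 × 0.585 = 0.2190 m³/s
w_4 = (4.09 − 2.33)/2 = 0.88 m; q_4 = 0.36 × 1.00 × 0.88 = 0.3168 m³/s
w_5 = (5.47 − 2.76)/2 = 1.355 m; q_5 = 0.41 × 0.72 × 1.355 = 0.4000 m³/s
w_6 = (5.94 − 4.09)/2 = 0.925 m; q_6 = 0.27 × 0.43 × 0.925 = 0.1074 m³/s
Stations 1, 7 contribute zero (depth or velocity is 0).
Q = Σ qᵢ = 1.389 m³/s
= 1.389 × 1000 = 1389 L/s

1390 L/s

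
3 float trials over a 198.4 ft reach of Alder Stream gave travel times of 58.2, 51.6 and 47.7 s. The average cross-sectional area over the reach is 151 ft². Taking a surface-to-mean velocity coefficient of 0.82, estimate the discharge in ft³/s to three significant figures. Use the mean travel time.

468 ft³/s

t̄ = (58.2 + 51.6 + 47.7) / 3 = 52.5 s
v_surface = L / t̄ = 198.4 / 52.5 = 3.779 ft/s
v_mean = 0.82 × 3.779 = 3.099 ft/s
Q = A × v_mean = 151 × 3.099 = 467.9 ft³/s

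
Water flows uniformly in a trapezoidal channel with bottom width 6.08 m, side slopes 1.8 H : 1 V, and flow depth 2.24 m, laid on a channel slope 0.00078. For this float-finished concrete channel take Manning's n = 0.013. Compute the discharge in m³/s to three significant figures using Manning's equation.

A = (b + z·y)·y = (6.08 + 1.8×2.24)×2.24 = 22.65 m²
P = b + 2y√(1+z²) = 6.08 + 2×2.24×√(1+1.8²) = 15.30 m
R = A/P = 22.65/15.30 = 1.480 m
Q = (1/n)·A·R^(2/3)·S^(1/2) = (1/0.013) × 22.65 × 1.480^(2/3) × 0.00078^(1/2) = 63.20 m³/s

63.2 m³/s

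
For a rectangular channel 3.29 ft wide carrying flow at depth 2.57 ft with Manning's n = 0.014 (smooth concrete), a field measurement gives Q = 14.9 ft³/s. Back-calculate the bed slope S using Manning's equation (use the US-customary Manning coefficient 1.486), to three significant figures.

0.000275

A = b·y = 3.29 × 2.57 = 8.455 ft²
P = b + 2y = 3.29 + 2×2.57 = 8.430 ft
R = A/P = 8.455/8.430 = 1.003 ft
S = (Q·n / (1.486·A·R^(2/3)))² = (14.9×0.014 / (1.486×8.455×1.002))² = 0.0002745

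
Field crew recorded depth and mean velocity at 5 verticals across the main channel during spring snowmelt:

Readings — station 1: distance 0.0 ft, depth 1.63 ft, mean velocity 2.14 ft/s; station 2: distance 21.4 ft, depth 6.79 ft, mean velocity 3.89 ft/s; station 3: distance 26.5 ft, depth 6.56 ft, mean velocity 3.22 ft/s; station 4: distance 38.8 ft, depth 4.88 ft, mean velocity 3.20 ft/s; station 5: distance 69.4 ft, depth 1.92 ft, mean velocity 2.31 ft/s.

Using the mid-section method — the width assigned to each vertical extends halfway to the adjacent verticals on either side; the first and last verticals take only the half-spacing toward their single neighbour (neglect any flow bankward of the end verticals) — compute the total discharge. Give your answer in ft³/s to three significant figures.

974 ft³/s

w_1 = (21.4 − 0.0)/2 = 10.7 ft; q_1 = 2.14 × 1.63 × 10.7 = 37.32 ft³/s
w_2 = (26.5 − 0.0)/2 = 13.25 ft; q_2 = 3.89 × 6.79 × 13.25 = 350.0 ft³/s
w_3 = (38.8 − 21.4)/2 = 8.7 ft; q_3 = 3.22 × 6.56 × 8.7 = 183.8 ft³/s
w_4 = (69.4 − 26.5)/2 = 21.45 ft; q_4 = 3.20 × 4.88 × 21.45 = 335.0 ft³/s
w_5 = (69.4 − 38.8)/2 = 15.3 ft; q_5 = 2.31 × 1.92 × 15.3 = 67.86 ft³/s
Q = Σ qᵢ = 973.9 ft³/s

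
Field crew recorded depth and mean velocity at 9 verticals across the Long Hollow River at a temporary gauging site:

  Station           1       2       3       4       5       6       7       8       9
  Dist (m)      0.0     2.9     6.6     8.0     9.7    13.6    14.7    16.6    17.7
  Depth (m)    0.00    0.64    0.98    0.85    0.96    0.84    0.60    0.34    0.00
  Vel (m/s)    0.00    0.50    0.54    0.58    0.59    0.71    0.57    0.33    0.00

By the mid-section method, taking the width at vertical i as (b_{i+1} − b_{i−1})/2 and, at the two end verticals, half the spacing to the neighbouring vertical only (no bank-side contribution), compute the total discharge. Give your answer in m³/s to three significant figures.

w_2 = (6.6 − 0.0)/2 = 3.3 m; q_2 = 0.50 × 0.64 × 3.3 = 1.056 m³/s
w_3 = (8.0 − 2.9)/2 = 2.55 m; q_3 = 0.54 × 0.98 × 2.55 = 1.349 m³/s
w_4 = (9.7 − 6.6)/2 = 1.55 m; q_4 = 0.58 × 0.85 × 1.55 = 0.7642 m³/s
w_5 = (13.6 − 8.0)/2 = 2.8 m; q_5 = 0.59 × 0.96 × 2.8 = 1.586 m³/s
w_6 = (14.7 − 9.7)/2 = 2.5 m; q_6 = 0.71 × 0.84 × 2.5 = 1.491 m³/s
w_7 = (16.6 − 13.6)/2 = 1.5 m; q_7 = 0.57 × 0.60 × 1.5 = 0.5130 m³/s
w_8 = (17.7 − 14.7)/2 = 1.5 m; q_8 = 0.33 × 0.34 × 1.5 = 0.1683 m³/s
Stations 1, 9 contribute zero (depth or velocity is 0).
Q = Σ qᵢ = 6.928 m³/s

6.93 m³/s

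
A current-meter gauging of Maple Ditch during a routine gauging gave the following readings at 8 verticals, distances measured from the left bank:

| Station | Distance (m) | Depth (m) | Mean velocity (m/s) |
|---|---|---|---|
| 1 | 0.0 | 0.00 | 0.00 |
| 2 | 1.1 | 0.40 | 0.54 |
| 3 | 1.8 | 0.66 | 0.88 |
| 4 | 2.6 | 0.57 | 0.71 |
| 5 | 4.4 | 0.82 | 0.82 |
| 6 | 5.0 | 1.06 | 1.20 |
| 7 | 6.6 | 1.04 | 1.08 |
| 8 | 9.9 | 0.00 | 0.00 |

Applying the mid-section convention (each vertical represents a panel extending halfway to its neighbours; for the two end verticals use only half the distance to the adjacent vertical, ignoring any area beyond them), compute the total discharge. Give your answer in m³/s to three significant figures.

w_2 = (1.8 − 0.0)/2 = 0.9 m; q_2 = 0.54 × 0.40 × 0.9 = 0.1944 m³/s
w_3 = (2.6 − 1.1)/2 = 0.75 m; q_3 = 0.88 × 0.66 × 0.75 = 0.4356 m³/s
w_4 = (4.4 − 1.8)/2 = 1.3 m; q_4 = 0.71 × 0.57 × 1.3 = 0.5261 m³/s
w_5 = (5.0 − 2.6)/2 = 1.2 m; q_5 = 0.82 × 0.82 × 1.2 = 0.8069 m³/s
w_6 = (6.6 − 4.4)/2 = 1.1 m; q_6 = 1.20 × 1.06 × 1.1 = 1.399 m³/s
w_7 = (9.9 − 5.0)/2 = 2.45 m; q_7 = 1.08 × 1.04 × 2.45 = 2.752 m³/s
Stations 1, 8 contribute zero (depth or velocity is 0).
Q = Σ qᵢ = 6.114 m³/s

6.11 m³/s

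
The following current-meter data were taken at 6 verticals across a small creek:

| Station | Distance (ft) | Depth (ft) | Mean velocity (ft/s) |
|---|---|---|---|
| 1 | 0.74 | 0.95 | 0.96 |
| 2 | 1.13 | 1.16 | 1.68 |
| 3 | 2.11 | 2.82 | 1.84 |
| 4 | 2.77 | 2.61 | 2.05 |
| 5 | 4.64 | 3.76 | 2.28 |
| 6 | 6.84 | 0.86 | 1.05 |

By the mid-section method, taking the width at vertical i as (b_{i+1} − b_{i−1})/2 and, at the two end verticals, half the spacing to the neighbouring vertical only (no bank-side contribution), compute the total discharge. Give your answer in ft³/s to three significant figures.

31.0 ft³/s

w_1 = (1.13 − 0.74)/2 = 0.195 ft; q_1 = 0.96 × 0.95 × 0.195 = 0.1778 ft³/s
w_2 = (2.11 − 0.74)/2 = 0.685 ft; q_2 = 1.68 × 1.16 × 0.685 = 1.335 ft³/s
w_3 = (2.77 − 1.13)/2 = 0.82 ft; q_3 = 1.84 × 2.82 × 0.82 = 4.255 ft³/s
w_4 = (4.64 − 2.11)/2 = 1.265 ft; q_4 = 2.05 × 2.61 × 1.265 = 6.768 ft³/s
w_5 = (6.84 − 2.77)/2 = 2.035 ft; q_5 = 2.28 × 3.76 × 2.035 = 17.45 ft³/s
w_6 = (6.84 − 4.64)/2 = 1.1 ft; q_6 = 1.05 × 0.86 × 1.1 = 0.9933 ft³/s
Q = Σ qᵢ = 30.97 ft³/s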